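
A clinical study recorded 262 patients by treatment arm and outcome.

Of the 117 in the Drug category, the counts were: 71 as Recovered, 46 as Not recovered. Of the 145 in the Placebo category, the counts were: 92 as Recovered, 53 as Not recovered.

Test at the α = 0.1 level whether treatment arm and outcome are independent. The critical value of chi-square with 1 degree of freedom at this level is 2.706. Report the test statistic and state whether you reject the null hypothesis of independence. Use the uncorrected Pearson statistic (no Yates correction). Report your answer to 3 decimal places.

0.211; fail to reject H₀

Row totals: 117, 145. Column totals: 163, 99. Grand total N = 262.
Expected counts (row total × column total / N):
  Drug, Recovered: 117×163/262 = 72.7901
  Drug, Not recovered: 117×99/262 = 44.2099
  Placebo, Recovered: 145×163/262 = 90.2099
  Placebo, Not recovered: 145×99/262 = 54.7901
Contributions (O − E)²/E:
  (71 − 72.7901)²/72.7901 = 0.0440
  (46 − 44.2099)²/44.2099 = 0.0725
  (92 − 90.2099)²/90.2099 = 0.0355
  (53 − 54.7901)²/54.7901 = 0.0585
χ² = 0.0440 + 0.0725 + 0.0355 + 0.0585 = 0.211
df = (2−1)(2−1) = 1. Since 0.211 < 2.706, fail to reject the null hypothesis of independence at α = 0.1.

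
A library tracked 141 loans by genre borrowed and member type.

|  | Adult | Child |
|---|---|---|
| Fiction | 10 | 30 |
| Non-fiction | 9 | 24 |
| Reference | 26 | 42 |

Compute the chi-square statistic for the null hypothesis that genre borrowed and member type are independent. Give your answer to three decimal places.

2.458

Row totals: 40, 33, 68. Column totals: 45, 96. Grand total N = 141.
Expected counts (row total × column total / N):
  Fiction, Adult: 40×45/141 = 12.7660
  Fiction, Child: 40×96/141 = 27.2340
  Non-fiction, Adult: 33×45/141 = 10.5319
  Non-fiction, Child: 33×96/141 = 22.4681
  Reference, Adult: 68×45/141 = 21.7021
  Reference, Child: 68×96/141 = 46.2979
Contributions (O − E)²/E:
  (10 − 12.7660)²/12.7660 = 0.5993
  (30 − 27.2340)²/27.2340 = 0.2809
  (9 − 10.5319)²/10.5319 = 0.2228
  (24 − 22.4681)²/22.4681 = 0.1044
  (26 − 21.7021)²/21.7021 = 0.8512
  (42 − 46.2979)²/46.2979 = 0.3990
χ² = 0.5993 + 0.2809 + 0.2228 + 0.1044 + 0.8512 + 0.3990 = 2.458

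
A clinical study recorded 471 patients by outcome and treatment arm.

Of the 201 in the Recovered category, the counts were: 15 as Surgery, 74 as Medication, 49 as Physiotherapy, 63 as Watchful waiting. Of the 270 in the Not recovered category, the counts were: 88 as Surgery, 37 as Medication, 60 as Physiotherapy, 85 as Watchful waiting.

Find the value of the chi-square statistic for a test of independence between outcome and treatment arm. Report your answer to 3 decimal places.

Row totals: 201, 270. Column totals: 103, 111, 109, 148. Grand total N = 471.
Expected counts (row total × column total / N):
  Recovered, Surgery: 201×103/471 = 43.9554
  Recovered, Medication: 201×111/471 = 47.3694
  Recovered, Physiotherapy: 201×109/471 = 46.5159
  Recovered, Watchful waiting: 201×148/471 = 63.1592
  Not recovered, Surgery: 270×103/471 = 59.0446
  Not recovered, Medication: 270×111/471 = 63.6306
  Not recovered, Physiotherapy: 270×109/471 = 62.4841
  Not recovered, Watchful waiting: 270×148/471 = 84.8408
Contributions (O − E)²/E:
  (15 − 43.9554)²/43.9554 = 19.0742
  (74 − 47.3694)²/47.3694 = 14.9715
  (49 − 46.5159)²/46.5159 = 0.1327
  (63 − 63.1592)²/63.1592 = 0.0004
  (88 − 59.0446)²/59.0446 = 14.1997
  (37 − 63.6306)²/63.6306 = 11.1454
  (60 − 62.4841)²/62.4841 = 0.0988
  (85 − 84.8408)²/84.8408 = 0.0003
χ² = 19.0742 + 14.9715 + 0.1327 + 0.0004 + 14.1997 + 11.1454 + 0.0988 + 0.0003 = 59.623

59.623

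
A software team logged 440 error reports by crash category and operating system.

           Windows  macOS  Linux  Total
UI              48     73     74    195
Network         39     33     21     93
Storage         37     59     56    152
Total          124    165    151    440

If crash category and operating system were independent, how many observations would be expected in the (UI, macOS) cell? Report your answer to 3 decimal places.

73.125

Row total (UI) = 195; column total (macOS) = 165; grand total N = 440.
Expected count = (row total × column total) / N = 195 × 165 / 440 = 73.125.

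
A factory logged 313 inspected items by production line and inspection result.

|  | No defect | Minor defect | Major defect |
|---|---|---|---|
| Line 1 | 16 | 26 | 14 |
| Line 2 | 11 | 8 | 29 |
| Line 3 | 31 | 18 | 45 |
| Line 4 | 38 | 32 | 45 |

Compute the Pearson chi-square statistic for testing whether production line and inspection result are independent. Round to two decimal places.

21.98

Row totals: 56, 48, 94, 115. Column totals: 96, 84, 133. Grand total N = 313.
Expected counts (row total × column total / N):
  Line 1, No defect: 56×96/313 = 17.176
  Line 1, Minor defect: 56×84/313 = 15.029
  Line 1, Major defect: 56×133/313 = 23.796
  Line 2, No defect: 48×96/313 = 14.722
  Line 2, Minor defect: 48×84/313 = 12.882
  Line 2, Major defect: 48×133/313 = 20.396
  Line 3, No defect: 94×96/313 = 28.831
  Line 3, Minor defect: 94×84/313 = 25.227
  Line 3, Major defect: 94×133/313 = 39.942
  Line 4, No defect: 115×96/313 = 35.272
  Line 4, Minor defect: 115×84/313 = 30.863
  Line 4, Major defect: 115×133/313 = 48.866
Contributions (O − E)²/E:
  (16 − 17.176)²/17.176 = 0.0805
  (26 − 15.029)²/15.029 = 8.0087
  (14 − 23.796)²/23.796 = 4.0327
  (11 − 14.722)²/14.722 = 0.9410
  (8 − 12.882)²/12.882 = 1.8502
  (29 − 20.396)²/20.396 = 3.6296
  (31 − 28.831)²/28.831 = 0.1632
  (18 − 25.227)²/25.227 = 2.0704
  (45 − 39.942)²/39.942 = 0.6405
  (38 − 35.272)²/35.272 = 0.2110
  (32 − 30.863)²/30.863 = 0.0419
  (45 − 48.866)²/48.866 = 0.3059
χ² = 0.0805 + 8.0087 + 4.0327 + 0.9410 + 1.8502 + 3.6296 + 0.1632 + 2.0704 + 0.6405 + 0.2110 + 0.0419 + 0.3059 = 21.98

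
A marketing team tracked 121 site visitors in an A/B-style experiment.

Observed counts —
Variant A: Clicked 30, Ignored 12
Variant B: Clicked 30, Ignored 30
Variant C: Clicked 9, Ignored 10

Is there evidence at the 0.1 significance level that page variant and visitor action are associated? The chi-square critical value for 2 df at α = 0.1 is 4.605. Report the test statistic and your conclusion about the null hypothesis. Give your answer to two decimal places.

Row totals: 42, 60, 19. Column totals: 69, 52. Grand total N = 121.
Expected counts (row total × column total / N):
  Variant A, Clicked: 42×69/121 = 23.950
  Variant A, Ignored: 42×52/121 = 18.050
  Variant B, Clicked: 60×69/121 = 34.215
  Variant B, Ignored: 60×52/121 = 25.785
  Variant C, Clicked: 19×69/121 = 10.835
  Variant C, Ignored: 19×52/121 = 8.165
Contributions (O − E)²/E:
  (30 − 23.950)²/23.950 = 1.5283
  (12 − 18.050)²/18.050 = 2.0278
  (30 − 34.215)²/34.215 = 0.5193
  (30 − 25.785)²/25.785 = 0.6890
  (9 − 10.835)²/10.835 = 0.3108
  (10 − 8.165)²/8.165 = 0.4124
χ² = 1.5283 + 2.0278 + 0.5193 + 0.6890 + 0.3108 + 0.4124 = 5.49
df = (3−1)(2−1) = 2. Since 5.49 > 4.605, reject the null hypothesis of independence at α = 0.1.

5.49; reject H₀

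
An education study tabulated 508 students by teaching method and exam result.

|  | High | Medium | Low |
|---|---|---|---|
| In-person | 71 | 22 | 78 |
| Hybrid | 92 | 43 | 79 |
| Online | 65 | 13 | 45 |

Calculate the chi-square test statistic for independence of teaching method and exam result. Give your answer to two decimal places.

10.21

Row totals: 171, 214, 123. Column totals: 228, 78, 202. Grand total N = 508.
Expected counts (row total × column total / N):
  In-person, High: 171×228/508 = 76.748
  In-person, Medium: 171×78/508 = 26.256
  In-person, Low: 171×202/508 = 67.996
  Hybrid, High: 214×228/508 = 96.047
  Hybrid, Medium: 214×78/508 = 32.858
  Hybrid, Low: 214×202/508 = 85.094
  Online, High: 123×228/508 = 55.205
  Online, Medium: 123×78/508 = 18.886
  Online, Low: 123×202/508 = 48.909
Contributions (O − E)²/E:
  (71 − 76.748)²/76.748 = 0.4305
  (22 − 26.256)²/26.256 = 0.6899
  (78 − 67.996)²/67.996 = 1.4719
  (92 − 96.047)²/96.047 = 0.1705
  (43 − 32.858)²/32.858 = 3.1304
  (79 − 85.094)²/85.094 = 0.4364
  (65 − 55.205)²/55.205 = 1.7379
  (13 − 18.886)²/18.886 = 1.8344
  (45 − 48.909)²/48.909 = 0.3124
χ² = 0.4305 + 0.6899 + 1.4719 + 0.1705 + 3.1304 + 0.4364 + 1.7379 + 1.8344 + 0.3124 = 10.21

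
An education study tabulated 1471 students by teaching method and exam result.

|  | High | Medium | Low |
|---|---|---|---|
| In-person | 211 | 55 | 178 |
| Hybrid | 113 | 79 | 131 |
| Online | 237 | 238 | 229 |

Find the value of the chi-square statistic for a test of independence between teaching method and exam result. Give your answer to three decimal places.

Row totals: 444, 323, 704. Column totals: 561, 372, 538. Grand total N = 1471.
Expected counts (row total × column total / N):
  In-person, High: 444×561/1471 = 169.3297
  In-person, Medium: 444×372/1471 = 112.2828
  In-person, Low: 444×538/1471 = 162.3875
  Hybrid, High: 323×561/1471 = 123.1835
  Hybrid, Medium: 323×372/1471 = 81.6832
  Hybrid, Low: 323×538/1471 = 118.1332
  Online, High: 704×561/1471 = 268.4867
  Online, Medium: 704×372/1471 = 178.0340
  Online, Low: 704×538/1471 = 257.4793
Contributions (O − E)²/E:
  (211 − 169.3297)²/169.3297 = 10.2546
  (55 − 112.2828)²/112.2828 = 29.2237
  (178 − 162.3875)²/162.3875 = 1.5010
  (113 − 123.1835)²/123.1835 = 0.8419
  (79 − 81.6832)²/81.6832 = 0.0881
  (131 − 118.1332)²/118.1332 = 1.4014
  (237 − 268.4867)²/268.4867 = 3.6926
  (238 − 178.0340)²/178.0340 = 20.1979
  (229 − 257.4793)²/257.4793 = 3.1500
χ² = 10.2546 + 29.2237 + 1.5010 + 0.8419 + 0.0881 + 1.4014 + 3.6926 + 20.1979 + 3.1500 = 70.351

70.351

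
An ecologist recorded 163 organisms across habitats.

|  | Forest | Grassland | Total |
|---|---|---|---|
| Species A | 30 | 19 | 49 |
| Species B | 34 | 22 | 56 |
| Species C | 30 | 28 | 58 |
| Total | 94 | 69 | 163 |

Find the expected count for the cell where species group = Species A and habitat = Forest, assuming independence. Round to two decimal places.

Row total (Species A) = 49; column total (Forest) = 94; grand total N = 163.
Expected count = (row total × column total) / N = 49 × 94 / 163 = 28.26.

28.26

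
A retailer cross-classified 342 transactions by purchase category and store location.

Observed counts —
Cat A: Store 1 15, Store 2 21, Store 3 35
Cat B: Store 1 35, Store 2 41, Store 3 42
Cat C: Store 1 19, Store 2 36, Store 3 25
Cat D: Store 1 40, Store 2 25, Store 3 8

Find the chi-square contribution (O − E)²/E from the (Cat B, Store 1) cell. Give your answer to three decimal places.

0.181

Row total (Cat B) = 118; column total (Store 1) = 109; N = 342.
Expected count E = 118 × 109 / 342 = 37.6082.
Contribution = (O − E)²/E = (35 − 37.6082)² / 37.6082 = 0.181.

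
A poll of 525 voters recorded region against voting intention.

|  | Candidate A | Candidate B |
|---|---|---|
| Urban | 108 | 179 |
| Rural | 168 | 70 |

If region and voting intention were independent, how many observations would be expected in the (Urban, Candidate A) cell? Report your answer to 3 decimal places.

Row total (Urban) = 287; column total (Candidate A) = 276; grand total N = 525.
Expected count = (row total × column total) / N = 287 × 276 / 525 = 150.880.

150.880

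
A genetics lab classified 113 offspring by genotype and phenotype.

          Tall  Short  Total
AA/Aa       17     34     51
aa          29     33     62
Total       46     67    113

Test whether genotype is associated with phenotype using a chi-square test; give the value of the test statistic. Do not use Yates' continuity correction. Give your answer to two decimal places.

2.09

Grand total N = 113.
Expected counts (row total × column total / N):
  AA/Aa, Tall: 51×46/113 = 20.761
  AA/Aa, Short: 51×67/113 = 30.239
  aa, Tall: 62×46/113 = 25.239
  aa, Short: 62×67/113 = 36.761
Contributions (O − E)²/E:
  (17 − 20.761)²/20.761 = 0.6813
  (34 − 30.239)²/30.239 = 0.4678
  (29 − 25.239)²/25.239 = 0.5604
  (33 − 36.761)²/36.761 = 0.3848
χ² = 0.6813 + 0.4678 + 0.5604 + 0.3848 = 2.09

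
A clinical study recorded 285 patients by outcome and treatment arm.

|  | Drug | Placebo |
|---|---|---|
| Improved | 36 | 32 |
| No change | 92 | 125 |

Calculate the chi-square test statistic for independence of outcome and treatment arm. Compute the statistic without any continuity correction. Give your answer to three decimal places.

2.327

Row totals: 68, 217. Column totals: 128, 157. Grand total N = 285.
Expected counts (row total × column total / N):
  Improved, Drug: 68×128/285 = 30.5404
  Improved, Placebo: 68×157/285 = 37.4596
  No change, Drug: 217×128/285 = 97.4596
  No change, Placebo: 217×157/285 = 119.5404
Contributions (O − E)²/E:
  (36 − 30.5404)²/30.5404 = 0.9760
  (32 − 37.4596)²/37.4596 = 0.7957
  (92 − 97.4596)²/97.4596 = 0.3058
  (125 − 119.5404)²/119.5404 = 0.2493
χ² = 0.9760 + 0.7957 + 0.3058 + 0.2493 = 2.327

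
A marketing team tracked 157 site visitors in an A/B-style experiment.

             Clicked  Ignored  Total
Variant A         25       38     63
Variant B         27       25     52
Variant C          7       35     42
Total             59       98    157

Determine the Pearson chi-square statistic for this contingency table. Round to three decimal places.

Grand total N = 157.
Expected counts (row total × column total / N):
  Variant A, Clicked: 63×59/157 = 23.6752
  Variant A, Ignored: 63×98/157 = 39.3248
  Variant B, Clicked: 52×59/157 = 19.5414
  Variant B, Ignored: 52×98/157 = 32.4586
  Variant C, Clicked: 42×59/157 = 15.7834
  Variant C, Ignored: 42×98/157 = 26.2166
Contributions (O − E)²/E:
  (25 − 23.6752)²/23.6752 = 0.0741
  (38 − 39.3248)²/39.3248 = 0.0446
  (27 − 19.5414)²/19.5414 = 2.8468
  (25 − 32.4586)²/32.4586 = 1.7139
  (7 − 15.7834)²/15.7834 = 4.8879
  (35 − 26.2166)²/26.2166 = 2.9427
χ² = 0.0741 + 0.0446 + 2.8468 + 1.7139 + 4.8879 + 2.9427 = 12.510

12.510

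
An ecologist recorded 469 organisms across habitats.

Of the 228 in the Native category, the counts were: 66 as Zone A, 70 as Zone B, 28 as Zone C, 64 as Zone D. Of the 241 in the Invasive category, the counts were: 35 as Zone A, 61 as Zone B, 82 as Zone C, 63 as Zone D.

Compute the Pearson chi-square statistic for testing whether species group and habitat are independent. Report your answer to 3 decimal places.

Row totals: 228, 241. Column totals: 101, 131, 110, 127. Grand total N = 469.
Expected counts (row total × column total / N):
  Native, Zone A: 228×101/469 = 49.1002
  Native, Zone B: 228×131/469 = 63.6844
  Native, Zone C: 228×110/469 = 53.4755
  Native, Zone D: 228×127/469 = 61.7399
  Invasive, Zone A: 241×101/469 = 51.8998
  Invasive, Zone B: 241×131/469 = 67.3156
  Invasive, Zone C: 241×110/469 = 56.5245
  Invasive, Zone D: 241×127/469 = 65.2601
Contributions (O − E)²/E:
  (66 − 49.1002)²/49.1002 = 5.8167
  (70 − 63.6844)²/63.6844 = 0.6263
  (28 − 53.4755)²/53.4755 = 12.1364
  (64 − 61.7399)²/61.7399 = 0.0827
  (35 − 51.8998)²/51.8998 = 5.5030
  (61 − 67.3156)²/67.3156 = 0.5925
  (82 − 56.5245)²/56.5245 = 11.4818
  (63 − 65.2601)²/65.2601 = 0.0783
χ² = 5.8167 + 0.6263 + 12.1364 + 0.0827 + 5.5030 + 0.5925 + 11.4818 + 0.0783 = 36.318

36.318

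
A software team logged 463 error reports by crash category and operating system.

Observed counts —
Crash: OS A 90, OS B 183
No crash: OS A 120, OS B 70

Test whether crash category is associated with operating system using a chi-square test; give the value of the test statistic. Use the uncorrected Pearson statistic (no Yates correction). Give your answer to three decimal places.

Row totals: 273, 190. Column totals: 210, 253. Grand total N = 463.
Expected counts (row total × column total / N):
  Crash, OS A: 273×210/463 = 123.8229
  Crash, OS B: 273×253/463 = 149.1771
  No crash, OS A: 190×210/463 = 86.1771
  No crash, OS B: 190×253/463 = 103.8229
Contributions (O − E)²/E:
  (90 − 123.8229)²/123.8229 = 9.2389
  (183 − 149.1771)²/149.1771 = 7.6687
  (120 − 86.1771)²/86.1771 = 13.2749
  (70 − 103.8229)²/103.8229 = 11.0187
χ² = 9.2389 + 7.6687 + 13.2749 + 11.0187 = 41.201

41.201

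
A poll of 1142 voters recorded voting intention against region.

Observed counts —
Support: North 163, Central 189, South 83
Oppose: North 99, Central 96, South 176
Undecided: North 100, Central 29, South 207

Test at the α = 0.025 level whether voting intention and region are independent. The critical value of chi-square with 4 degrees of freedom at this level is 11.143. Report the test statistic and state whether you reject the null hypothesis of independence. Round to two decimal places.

Row totals: 435, 371, 336. Column totals: 362, 314, 466. Grand total N = 1142.
Expected counts (row total × column total / N):
  Support, North: 435×362/1142 = 137.890
  Support, Central: 435×314/1142 = 119.606
  Support, South: 435×466/1142 = 177.504
  Oppose, North: 371×362/1142 = 117.602
  Oppose, Central: 371×314/1142 = 102.009
  Oppose, South: 371×466/1142 = 151.389
  Undecided, North: 336×362/1142 = 106.508
  Undecided, Central: 336×314/1142 = 92.385
  Undecided, South: 336×466/1142 = 137.107
Contributions (O − E)²/E:
  (163 − 137.890)²/137.890 = 4.5726
  (189 − 119.606)²/119.606 = 40.2616
  (83 − 177.504)²/177.504 = 50.3144
  (99 − 117.602)²/117.602 = 2.9424
  (96 − 102.009)²/102.009 = 0.3540
  (176 − 151.389)²/151.389 = 4.0010
  (100 − 106.508)²/106.508 = 0.3977
  (29 − 92.385)²/92.385 = 43.4882
  (207 − 137.107)²/137.107 = 35.6293
χ² = 4.5726 + 40.2616 + 50.3144 + 2.9424 + 0.3540 + 4.0010 + 0.3977 + 43.4882 + 35.6293 = 181.96
df = (3−1)(3−1) = 4. Since 181.96 > 11.143, reject the null hypothesis of independence at α = 0.025.

181.96; reject H₀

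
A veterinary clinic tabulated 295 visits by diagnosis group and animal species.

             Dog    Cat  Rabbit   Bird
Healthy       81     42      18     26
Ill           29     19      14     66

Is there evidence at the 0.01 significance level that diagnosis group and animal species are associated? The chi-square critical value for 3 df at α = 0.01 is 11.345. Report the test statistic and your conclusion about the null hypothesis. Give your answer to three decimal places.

46.807; reject H₀

Row totals: 167, 128. Column totals: 110, 61, 32, 92. Grand total N = 295.
Expected counts (row total × column total / N):
  Healthy, Dog: 167×110/295 = 62.271186
  Healthy, Cat: 167×61/295 = 34.532203
  Healthy, Rabbit: 167×32/295 = 18.115254
  Healthy, Bird: 167×92/295 = 52.081356
  Ill, Dog: 128×110/295 = 47.728814
  Ill, Cat: 128×61/295 = 26.467797
  Ill, Rabbit: 128×32/295 = 13.884746
  Ill, Bird: 128×92/295 = 39.918644
Contributions (O − E)²/E:
  (81 − 62.271186)²/62.271186 = 5.6329
  (42 − 34.532203)²/34.532203 = 1.6150
  (18 − 18.115254)²/18.115254 = 0.0007
  (26 − 52.081356)²/52.081356 = 13.0610
  (29 − 47.728814)²/47.728814 = 7.3492
  (19 − 26.467797)²/26.467797 = 2.1070
  (14 − 13.884746)²/13.884746 = 0.0010
  (66 − 39.918644)²/39.918644 = 17.0406
χ² = 5.6329 + 1.6150 + 0.0007 + 13.0610 + 7.3492 + 2.1070 + 0.0010 + 17.0406 = 46.807
df = (2−1)(4−1) = 3. Since 46.807 > 11.345, reject the null hypothesis of independence at α = 0.01.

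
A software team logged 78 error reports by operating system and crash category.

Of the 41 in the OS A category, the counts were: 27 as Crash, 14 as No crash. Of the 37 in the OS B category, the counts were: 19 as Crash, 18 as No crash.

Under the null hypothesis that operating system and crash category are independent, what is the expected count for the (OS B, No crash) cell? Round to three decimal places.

Row total (OS B) = 37; column total (No crash) = 32; grand total N = 78.
Expected count = (row total × column total) / N = 37 × 32 / 78 = 15.179.

15.179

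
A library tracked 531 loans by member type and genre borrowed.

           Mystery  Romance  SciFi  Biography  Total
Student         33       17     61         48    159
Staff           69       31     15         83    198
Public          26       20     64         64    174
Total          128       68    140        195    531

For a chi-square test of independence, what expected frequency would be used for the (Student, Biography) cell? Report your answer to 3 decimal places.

58.390

Row total (Student) = 159; column total (Biography) = 195; grand total N = 531.
Expected count = (row total × column total) / N = 159 × 195 / 531 = 58.390.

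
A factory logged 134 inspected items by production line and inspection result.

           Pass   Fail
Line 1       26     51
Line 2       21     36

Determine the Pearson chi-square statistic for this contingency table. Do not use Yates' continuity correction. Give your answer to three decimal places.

Row totals: 77, 57. Column totals: 47, 87. Grand total N = 134.
Expected counts (row total × column total / N):
  Line 1, Pass: 77×47/134 = 27.0075
  Line 1, Fail: 77×87/134 = 49.9925
  Line 2, Pass: 57×47/134 = 19.9925
  Line 2, Fail: 57×87/134 = 37.0075
Contributions (O − E)²/E:
  (26 − 27.0075)²/27.0075 = 0.0376
  (51 − 49.9925)²/49.9925 = 0.0203
  (21 − 19.9925)²/19.9925 = 0.0508
  (36 − 37.0075)²/37.0075 = 0.0274
χ² = 0.0376 + 0.0203 + 0.0508 + 0.0274 = 0.136

0.136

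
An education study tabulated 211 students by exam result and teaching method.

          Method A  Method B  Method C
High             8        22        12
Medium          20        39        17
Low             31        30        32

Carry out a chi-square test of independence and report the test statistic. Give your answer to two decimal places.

8.89

Row totals: 42, 76, 93. Column totals: 59, 91, 61. Grand total N = 211.
Expected counts (row total × column total / N):
  High, Method A: 42×59/211 = 11.7441
  High, Method B: 42×91/211 = 18.1137
  High, Method C: 42×61/211 = 12.1422
  Medium, Method A: 76×59/211 = 21.2512
  Medium, Method B: 76×91/211 = 32.7773
  Medium, Method C: 76×61/211 = 21.9716
  Low, Method A: 93×59/211 = 26.0047
  Low, Method B: 93×91/211 = 40.1090
  Low, Method C: 93×61/211 = 26.8863
Contributions (O − E)²/E:
  (8 − 11.7441)²/11.7441 = 1.1936
  (22 − 18.1137)²/18.1137 = 0.8338
  (12 − 12.1422)²/12.1422 = 0.0017
  (20 − 21.2512)²/21.2512 = 0.0737
  (39 − 32.7773)²/32.7773 = 1.1814
  (17 − 21.9716)²/21.9716 = 1.1249
  (31 − 26.0047)²/26.0047 = 0.9596
  (30 − 40.1090)²/40.1090 = 2.5479
  (32 − 26.8863)²/26.8863 = 0.9726
χ² = 1.1936 + 0.8338 + 0.0017 + 0.0737 + 1.1814 + 1.1249 + 0.9596 + 2.5479 + 0.9726 = 8.89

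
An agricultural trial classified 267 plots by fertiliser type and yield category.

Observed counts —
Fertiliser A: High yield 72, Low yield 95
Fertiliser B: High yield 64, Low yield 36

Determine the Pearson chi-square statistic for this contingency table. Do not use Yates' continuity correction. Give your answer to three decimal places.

Row totals: 167, 100. Column totals: 136, 131. Grand total N = 267.
Expected counts (row total × column total / N):
  Fertiliser A, High yield: 167×136/267 = 85.0637
  Fertiliser A, Low yield: 167×131/267 = 81.9363
  Fertiliser B, High yield: 100×136/267 = 50.9363
  Fertiliser B, Low yield: 100×131/267 = 49.0637
Contributions (O − E)²/E:
  (72 − 85.0637)²/85.0637 = 2.0063
  (95 − 81.9363)²/81.9363 = 2.0828
  (64 − 50.9363)²/50.9363 = 3.3505
  (36 − 49.0637)²/49.0637 = 3.4783
χ² = 2.0063 + 2.0828 + 3.3505 + 3.4783 = 10.918

10.918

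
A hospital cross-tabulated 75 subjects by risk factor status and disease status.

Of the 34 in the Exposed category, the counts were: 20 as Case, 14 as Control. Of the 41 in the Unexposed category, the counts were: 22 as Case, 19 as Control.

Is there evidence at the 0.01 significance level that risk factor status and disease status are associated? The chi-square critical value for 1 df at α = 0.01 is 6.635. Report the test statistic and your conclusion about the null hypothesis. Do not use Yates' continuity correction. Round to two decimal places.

Row totals: 34, 41. Column totals: 42, 33. Grand total N = 75.
Expected counts (row total × column total / N):
  Exposed, Case: 34×42/75 = 19.040
  Exposed, Control: 34×33/75 = 14.960
  Unexposed, Case: 41×42/75 = 22.960
  Unexposed, Control: 41×33/75 = 18.040
Contributions (O − E)²/E:
  (20 − 19.040)²/19.040 = 0.0484
  (14 − 14.960)²/14.960 = 0.0616
  (22 − 22.960)²/22.960 = 0.0401
  (19 − 18.040)²/18.040 = 0.0511
χ² = 0.0484 + 0.0616 + 0.0401 + 0.0511 = 0.20
df = (2−1)(2−1) = 1. Since 0.20 < 6.635, fail to reject the null hypothesis of independence at α = 0.01.

0.20; fail to reject H₀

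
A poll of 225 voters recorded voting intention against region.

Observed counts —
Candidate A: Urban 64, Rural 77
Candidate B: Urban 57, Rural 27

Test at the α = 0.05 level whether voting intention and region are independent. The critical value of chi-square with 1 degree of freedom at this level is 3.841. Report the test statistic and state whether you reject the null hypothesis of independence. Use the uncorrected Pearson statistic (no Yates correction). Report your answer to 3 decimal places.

10.689; reject H₀

Row totals: 141, 84. Column totals: 121, 104. Grand total N = 225.
Expected counts (row total × column total / N):
  Candidate A, Urban: 141×121/225 = 75.8267
  Candidate A, Rural: 141×104/225 = 65.1733
  Candidate B, Urban: 84×121/225 = 45.1733
  Candidate B, Rural: 84×104/225 = 38.8267
Contributions (O − E)²/E:
  (64 − 75.8267)²/75.8267 = 1.8446
  (77 − 65.1733)²/65.1733 = 2.1461
  (57 − 45.1733)²/45.1733 = 3.0963
  (27 − 38.8267)²/38.8267 = 3.6024
χ² = 1.8446 + 2.1461 + 3.0963 + 3.6024 = 10.689
df = (2−1)(2−1) = 1. Since 10.689 > 3.841, reject the null hypothesis of independence at α = 0.05.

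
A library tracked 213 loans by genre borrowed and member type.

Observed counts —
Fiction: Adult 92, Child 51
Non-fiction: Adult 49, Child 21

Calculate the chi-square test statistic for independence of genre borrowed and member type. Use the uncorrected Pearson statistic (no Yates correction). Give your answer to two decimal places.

Row totals: 143, 70. Column totals: 141, 72. Grand total N = 213.
Expected counts (row total × column total / N):
  Fiction, Adult: 143×141/213 = 94.662
  Fiction, Child: 143×72/213 = 48.338
  Non-fiction, Adult: 70×141/213 = 46.338
  Non-fiction, Child: 70×72/213 = 23.662
Contributions (O − E)²/E:
  (92 − 94.662)²/94.662 = 0.0749
  (51 − 48.338)²/48.338 = 0.1466
  (49 − 46.338)²/46.338 = 0.1529
  (21 − 23.662)²/23.662 = 0.2995
χ² = 0.0749 + 0.1466 + 0.1529 + 0.2995 = 0.67

0.67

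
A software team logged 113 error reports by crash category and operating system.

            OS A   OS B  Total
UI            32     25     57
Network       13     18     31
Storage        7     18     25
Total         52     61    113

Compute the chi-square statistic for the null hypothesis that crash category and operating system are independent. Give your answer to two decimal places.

5.83

Grand total N = 113.
Expected counts (row total × column total / N):
  UI, OS A: 57×52/113 = 26.230
  UI, OS B: 57×61/113 = 30.770
  Network, OS A: 31×52/113 = 14.265
  Network, OS B: 31×61/113 = 16.735
  Storage, OS A: 25×52/113 = 11.504
  Storage, OS B: 25×61/113 = 13.496
Contributions (O − E)²/E:
  (32 − 26.230)²/26.230 = 1.2693
  (25 − 30.770)²/30.770 = 1.0820
  (13 − 14.265)²/14.265 = 0.1122
  (18 − 16.735)²/16.735 = 0.0956
  (7 − 11.504)²/11.504 = 1.7634
  (18 − 13.496)²/13.496 = 1.5031
χ² = 1.2693 + 1.0820 + 0.1122 + 0.0956 + 1.7634 + 1.5031 = 5.83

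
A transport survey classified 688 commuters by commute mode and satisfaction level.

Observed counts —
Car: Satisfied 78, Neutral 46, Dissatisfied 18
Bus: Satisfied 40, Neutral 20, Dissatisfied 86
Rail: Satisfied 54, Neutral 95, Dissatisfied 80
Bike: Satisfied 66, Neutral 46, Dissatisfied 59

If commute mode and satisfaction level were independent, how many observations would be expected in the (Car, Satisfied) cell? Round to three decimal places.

49.122

Row total (Car) = 142; column total (Satisfied) = 238; grand total N = 688.
Expected count = (row total × column total) / N = 142 × 238 / 688 = 49.122.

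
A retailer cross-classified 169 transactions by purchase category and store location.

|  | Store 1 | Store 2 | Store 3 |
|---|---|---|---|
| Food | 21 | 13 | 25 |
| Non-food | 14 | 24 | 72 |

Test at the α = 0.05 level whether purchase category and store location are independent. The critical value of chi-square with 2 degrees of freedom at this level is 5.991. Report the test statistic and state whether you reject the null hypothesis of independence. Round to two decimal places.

13.26; reject H₀

Row totals: 59, 110. Column totals: 35, 37, 97. Grand total N = 169.
Expected counts (row total × column total / N):
  Food, Store 1: 59×35/169 = 12.219
  Food, Store 2: 59×37/169 = 12.917
  Food, Store 3: 59×97/169 = 33.864
  Non-food, Store 1: 110×35/169 = 22.781
  Non-food, Store 2: 110×37/169 = 24.083
  Non-food, Store 3: 110×97/169 = 63.136
Contributions (O − E)²/E:
  (21 − 12.219)²/12.219 = 6.3103
  (13 − 12.917)²/12.917 = 0.0005
  (25 − 33.864)²/33.864 = 2.3202
  (14 − 22.781)²/22.781 = 3.3847
  (24 − 24.083)²/24.083 = 0.0003
  (72 − 63.136)²/63.136 = 1.2445
χ² = 6.3103 + 0.0005 + 2.3202 + 3.3847 + 0.0003 + 1.2445 = 13.26
df = (2−1)(3−1) = 2. Since 13.26 > 5.991, reject the null hypothesis of independence at α = 0.05.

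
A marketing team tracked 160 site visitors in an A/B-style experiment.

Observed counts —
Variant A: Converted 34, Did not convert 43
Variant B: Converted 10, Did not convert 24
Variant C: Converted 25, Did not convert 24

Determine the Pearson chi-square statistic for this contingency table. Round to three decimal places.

Row totals: 77, 34, 49. Column totals: 69, 91. Grand total N = 160.
Expected counts (row total × column total / N):
  Variant A, Converted: 77×69/160 = 33.2062
  Variant A, Did not convert: 77×91/160 = 43.7938
  Variant B, Converted: 34×69/160 = 14.6625
  Variant B, Did not convert: 34×91/160 = 19.3375
  Variant C, Converted: 49×69/160 = 21.1313
  Variant C, Did not convert: 49×91/160 = 27.8687
Contributions (O − E)²/E:
  (34 − 33.2062)²/33.2062 = 0.0190
  (43 − 43.7938)²/43.7938 = 0.0144
  (10 − 14.6625)²/14.6625 = 1.4826
  (24 − 19.3375)²/19.3375 = 1.1242
  (25 − 21.1313)²/21.1313 = 0.7083
  (24 − 27.8687)²/27.8687 = 0.5370
χ² = 0.0190 + 0.0144 + 1.4826 + 1.1242 + 0.7083 + 0.5370 = 3.886

3.886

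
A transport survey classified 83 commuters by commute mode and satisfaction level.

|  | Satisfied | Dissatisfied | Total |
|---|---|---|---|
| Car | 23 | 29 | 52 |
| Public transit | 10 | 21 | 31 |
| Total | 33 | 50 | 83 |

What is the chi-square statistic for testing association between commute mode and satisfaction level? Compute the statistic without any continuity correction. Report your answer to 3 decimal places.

1.162

Grand total N = 83.
Expected counts (row total × column total / N):
  Car, Satisfied: 52×33/83 = 20.6747
  Car, Dissatisfied: 52×50/83 = 31.3253
  Public transit, Satisfied: 31×33/83 = 12.3253
  Public transit, Dissatisfied: 31×50/83 = 18.6747
Contributions (O − E)²/E:
  (23 − 20.6747)²/20.6747 = 0.2615
  (29 − 31.3253)²/31.3253 = 0.1726
  (10 − 12.3253)²/12.3253 = 0.4387
  (21 − 18.6747)²/18.6747 = 0.2895
χ² = 0.2615 + 0.1726 + 0.4387 + 0.2895 = 1.162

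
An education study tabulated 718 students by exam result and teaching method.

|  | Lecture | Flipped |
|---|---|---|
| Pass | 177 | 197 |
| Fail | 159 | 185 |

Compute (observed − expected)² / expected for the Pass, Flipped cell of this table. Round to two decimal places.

Row total (Pass) = 374; column total (Flipped) = 382; N = 718.
Expected count E = 374 × 382 / 718 = 198.981.
Contribution = (O − E)²/E = (197 − 198.981)² / 198.981 = 0.02.

0.02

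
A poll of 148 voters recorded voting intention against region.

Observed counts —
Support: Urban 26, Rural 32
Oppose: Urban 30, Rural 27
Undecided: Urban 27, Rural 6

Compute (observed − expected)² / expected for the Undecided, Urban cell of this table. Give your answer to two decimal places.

3.90

Row total (Undecided) = 33; column total (Urban) = 83; N = 148.
Expected count E = 33 × 83 / 148 = 18.507.
Contribution = (O − E)²/E = (27 − 18.507)² / 18.507 = 3.90.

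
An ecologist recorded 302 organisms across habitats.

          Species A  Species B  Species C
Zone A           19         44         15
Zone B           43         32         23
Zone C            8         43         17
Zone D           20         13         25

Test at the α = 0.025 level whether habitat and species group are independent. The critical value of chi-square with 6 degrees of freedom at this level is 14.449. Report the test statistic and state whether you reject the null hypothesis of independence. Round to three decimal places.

Row totals: 78, 98, 68, 58. Column totals: 90, 132, 80. Grand total N = 302.
Expected counts (row total × column total / N):
  Zone A, Species A: 78×90/302 = 23.2450
  Zone A, Species B: 78×132/302 = 34.0927
  Zone A, Species C: 78×80/302 = 20.6623
  Zone B, Species A: 98×90/302 = 29.2053
  Zone B, Species B: 98×132/302 = 42.8344
  Zone B, Species C: 98×80/302 = 25.9603
  Zone C, Species A: 68×90/302 = 20.2649
  Zone C, Species B: 68×132/302 = 29.7219
  Zone C, Species C: 68×80/302 = 18.0132
  Zone D, Species A: 58×90/302 = 17.2848
  Zone D, Species B: 58×132/302 = 25.3510
  Zone D, Species C: 58×80/302 = 15.3642
Contributions (O − E)²/E:
  (19 − 23.2450)²/23.2450 = 0.7752
  (44 − 34.0927)²/34.0927 = 2.8791
  (15 − 20.6623)²/20.6623 = 1.5517
  (43 − 29.2053)²/29.2053 = 6.5157
  (32 − 42.8344)²/42.8344 = 2.7404
  (23 − 25.9603)²/25.9603 = 0.3376
  (8 − 20.2649)²/20.2649 = 7.4231
  (43 − 29.7219)²/29.7219 = 5.9319
  (17 − 18.0132)²/18.0132 = 0.0570
  (20 − 17.2848)²/17.2848 = 0.4265
  (13 − 25.3510)²/25.3510 = 6.0174
  (25 − 15.3642)²/15.3642 = 6.0432
χ² = 0.7752 + 2.8791 + 1.5517 + 6.5157 + 2.7404 + 0.3376 + 7.4231 + 5.9319 + 0.0570 + 0.4265 + 6.0174 + 6.0432 = 40.699
df = (4−1)(3−1) = 6. Since 40.699 > 14.449, reject the null hypothesis of independence at α = 0.025.

40.699; reject H₀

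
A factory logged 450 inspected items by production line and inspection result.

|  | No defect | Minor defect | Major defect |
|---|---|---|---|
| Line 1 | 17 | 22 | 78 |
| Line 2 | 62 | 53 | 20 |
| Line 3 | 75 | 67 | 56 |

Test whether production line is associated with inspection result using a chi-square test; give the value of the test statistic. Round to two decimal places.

Row totals: 117, 135, 198. Column totals: 154, 142, 154. Grand total N = 450.
Expected counts (row total × column total / N):
  Line 1, No defect: 117×154/450 = 40.040
  Line 1, Minor defect: 117×142/450 = 36.920
  Line 1, Major defect: 117×154/450 = 40.040
  Line 2, No defect: 135×154/450 = 46.200
  Line 2, Minor defect: 135×142/450 = 42.600
  Line 2, Major defect: 135×154/450 = 46.200
  Line 3, No defect: 198×154/450 = 67.760
  Line 3, Minor defect: 198×142/450 = 62.480
  Line 3, Major defect: 198×154/450 = 67.760
Contributions (O − E)²/E:
  (17 − 40.040)²/40.040 = 13.2578
  (22 − 36.920)²/36.920 = 6.0294
  (78 − 40.040)²/40.040 = 35.9881
  (62 − 46.200)²/46.200 = 5.4035
  (53 − 42.600)²/42.600 = 2.5390
  (20 − 46.200)²/46.200 = 14.8580
  (75 − 67.760)²/67.760 = 0.7736
  (67 − 62.480)²/62.480 = 0.3270
  (56 − 67.760)²/67.760 = 2.0410
χ² = 13.2578 + 6.0294 + 35.9881 + 5.4035 + 2.5390 + 14.8580 + 0.7736 + 0.3270 + 2.0410 = 81.22

81.22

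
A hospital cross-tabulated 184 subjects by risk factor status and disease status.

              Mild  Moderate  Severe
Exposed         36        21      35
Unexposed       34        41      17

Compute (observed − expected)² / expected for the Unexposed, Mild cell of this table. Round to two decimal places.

Row total (Unexposed) = 92; column total (Mild) = 70; N = 184.
Expected count E = 92 × 70 / 184 = 35.000.
Contribution = (O − E)²/E = (34 − 35.000)² / 35.000 = 0.03.

0.03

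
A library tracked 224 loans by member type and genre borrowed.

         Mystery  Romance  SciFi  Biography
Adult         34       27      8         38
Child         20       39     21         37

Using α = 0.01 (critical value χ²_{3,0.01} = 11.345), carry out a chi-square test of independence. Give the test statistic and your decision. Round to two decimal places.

Row totals: 107, 117. Column totals: 54, 66, 29, 75. Grand total N = 224.
Expected counts (row total × column total / N):
  Adult, Mystery: 107×54/224 = 25.795
  Adult, Romance: 107×66/224 = 31.527
  Adult, SciFi: 107×29/224 = 13.853
  Adult, Biography: 107×75/224 = 35.826
  Child, Mystery: 117×54/224 = 28.205
  Child, Romance: 117×66/224 = 34.473
  Child, SciFi: 117×29/224 = 15.147
  Child, Biography: 117×75/224 = 39.174
Contributions (O − E)²/E:
  (34 − 25.795)²/25.795 = 2.6099
  (27 − 31.527)²/31.527 = 0.6500
  (8 − 13.853)²/13.853 = 2.4729
  (38 − 35.826)²/35.826 = 0.1319
  (20 − 28.205)²/28.205 = 2.3869
  (39 − 34.473)²/34.473 = 0.5945
  (21 − 15.147)²/15.147 = 2.2617
  (37 − 39.174)²/39.174 = 0.1206
χ² = 2.6099 + 0.6500 + 2.4729 + 0.1319 + 2.3869 + 0.5945 + 2.2617 + 0.1206 = 11.23
df = (2−1)(4−1) = 3. Since 11.23 < 11.345, fail to reject the null hypothesis of independence at α = 0.01.

11.23; fail to reject H₀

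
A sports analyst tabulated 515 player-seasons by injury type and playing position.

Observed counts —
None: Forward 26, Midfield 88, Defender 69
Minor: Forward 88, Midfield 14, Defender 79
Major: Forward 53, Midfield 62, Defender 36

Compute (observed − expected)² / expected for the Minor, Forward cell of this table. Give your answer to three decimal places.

14.634

Row total (Minor) = 181; column total (Forward) = 167; N = 515.
Expected count E = 181 × 167 / 515 = 58.69320.
Contribution = (O − E)²/E = (88 − 58.69320)² / 58.69320 = 14.634.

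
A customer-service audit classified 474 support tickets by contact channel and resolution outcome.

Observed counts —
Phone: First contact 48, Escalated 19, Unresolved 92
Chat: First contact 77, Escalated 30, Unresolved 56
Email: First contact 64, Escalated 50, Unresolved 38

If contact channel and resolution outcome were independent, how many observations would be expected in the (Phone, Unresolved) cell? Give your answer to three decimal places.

Row total (Phone) = 159; column total (Unresolved) = 186; grand total N = 474.
Expected count = (row total × column total) / N = 159 × 186 / 474 = 62.392.

62.392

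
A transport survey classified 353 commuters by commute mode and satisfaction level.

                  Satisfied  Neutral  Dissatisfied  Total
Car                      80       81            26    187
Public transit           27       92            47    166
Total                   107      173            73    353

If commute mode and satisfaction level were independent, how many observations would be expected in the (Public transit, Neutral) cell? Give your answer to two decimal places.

Row total (Public transit) = 166; column total (Neutral) = 173; grand total N = 353.
Expected count = (row total × column total) / N = 166 × 173 / 353 = 81.35.

81.35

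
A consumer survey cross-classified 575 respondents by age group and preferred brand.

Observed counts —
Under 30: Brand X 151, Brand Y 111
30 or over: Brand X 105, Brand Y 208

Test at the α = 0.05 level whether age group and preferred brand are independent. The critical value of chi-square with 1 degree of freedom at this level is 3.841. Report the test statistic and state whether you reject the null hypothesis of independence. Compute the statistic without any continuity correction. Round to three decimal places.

33.501; reject H₀

Row totals: 262, 313. Column totals: 256, 319. Grand total N = 575.
Expected counts (row total × column total / N):
  Under 30, Brand X: 262×256/575 = 116.6470
  Under 30, Brand Y: 262×319/575 = 145.3530
  30 or over, Brand X: 313×256/575 = 139.3530
  30 or over, Brand Y: 313×319/575 = 173.6470
Contributions (O − E)²/E:
  (151 − 116.6470)²/116.6470 = 10.1171
  (111 − 145.3530)²/145.3530 = 8.1191
  (105 − 139.3530)²/139.3530 = 8.4686
  (208 − 173.6470)²/173.6470 = 6.7961
χ² = 10.1171 + 8.1191 + 8.4686 + 6.7961 = 33.501
df = (2−1)(2−1) = 1. Since 33.501 > 3.841, reject the null hypothesis of independence at α = 0.05.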